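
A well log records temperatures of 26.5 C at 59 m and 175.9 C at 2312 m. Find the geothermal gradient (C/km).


dT = 175.9 - 26.5 = 149.4 C
dz = 2312 - 59 = 2253 m
gradient = dT/dz * 1000 = 149.4/2253 * 1000 = 66.3116 C/km

66.3116


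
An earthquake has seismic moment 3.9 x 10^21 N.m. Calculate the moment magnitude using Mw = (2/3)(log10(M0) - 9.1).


log10(M0) = log10(3.9 x 10^21) = 21.5911
Mw = 2/3 * (21.5911 - 9.1)
= 2/3 * 12.4911
= 8.33

8.33


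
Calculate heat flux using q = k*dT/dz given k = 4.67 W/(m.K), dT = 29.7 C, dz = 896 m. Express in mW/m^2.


q = k * dT / dz * 1000
= 4.67 * 29.7 / 896 * 1000
= 0.154798 * 1000
= 154.798 mW/m^2

154.798


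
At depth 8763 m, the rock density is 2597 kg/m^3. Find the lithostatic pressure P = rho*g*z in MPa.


P = rho * g * z / 1e6
= 2597 * 9.81 * 8763 / 1e6
= 223251182.91 / 1e6
= 223.2512 MPa

223.2512


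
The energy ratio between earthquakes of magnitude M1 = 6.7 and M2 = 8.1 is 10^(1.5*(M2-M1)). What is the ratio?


M2 - M1 = 8.1 - 6.7 = 1.4
1.5 * 1.4 = 2.1
ratio = 10^2.1 = 125.89

125.89


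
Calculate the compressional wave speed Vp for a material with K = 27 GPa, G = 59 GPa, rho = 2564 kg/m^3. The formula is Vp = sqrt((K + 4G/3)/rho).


First compute the effective modulus:
K + 4G/3 = 27e9 + 4*59e9/3 = 105666666666.67 Pa
Then divide by density:
105666666666.67 / 2564 = 41211648.4659 Pa/(kg/m^3)
Take the square root:
Vp = sqrt(41211648.4659) = 6419.63 m/s

6419.63


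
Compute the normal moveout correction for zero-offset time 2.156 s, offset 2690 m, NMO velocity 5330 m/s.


x/Vnmo = 2690/5330 = 0.50469
(x/Vnmo)^2 = 0.254712
t0^2 = 4.648336
sqrt(4.648336 + 0.254712) = 2.214283
dt = 2.214283 - 2.156 = 0.058283

0.058283


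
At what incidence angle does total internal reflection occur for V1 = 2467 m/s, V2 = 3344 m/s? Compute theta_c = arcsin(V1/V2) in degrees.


V1/V2 = 2467/3344 = 0.737739
theta_c = arcsin(0.737739) = 47.5392 degrees

47.5392


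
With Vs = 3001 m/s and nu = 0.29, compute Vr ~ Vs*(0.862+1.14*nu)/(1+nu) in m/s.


Numerator factor = 0.862 + 1.14*0.29 = 1.1926
Denominator = 1 + 0.29 = 1.29
Vr = 3001 * 1.1926 / 1.29 = 2774.41 m/s

2774.41


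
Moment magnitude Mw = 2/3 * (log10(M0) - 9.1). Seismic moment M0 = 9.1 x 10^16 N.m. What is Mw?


log10(M0) = log10(9.1 x 10^16) = 16.959
Mw = 2/3 * (16.959 - 9.1)
= 2/3 * 7.859
= 5.24

5.24


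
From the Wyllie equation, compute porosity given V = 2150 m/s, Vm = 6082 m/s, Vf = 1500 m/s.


1/V - 1/Vm = 1/2150 - 1/6082 = 0.0003007
1/Vf - 1/Vm = 1/1500 - 1/6082 = 0.00050225
phi = 0.0003007 / 0.00050225 = 0.5987

0.5987


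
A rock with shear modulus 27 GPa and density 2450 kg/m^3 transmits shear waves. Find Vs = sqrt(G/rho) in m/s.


Convert G to Pa: G = 27e9 Pa
Compute G/rho = 27e9 / 2450 = 11020408.1633
Vs = sqrt(11020408.1633) = 3319.7 m/s

3319.7


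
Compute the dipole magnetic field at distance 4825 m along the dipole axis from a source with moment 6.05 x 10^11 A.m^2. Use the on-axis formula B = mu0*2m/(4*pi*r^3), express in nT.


m = 6.05 x 10^11 = 605000000000 A.m^2
2m = 1210000000000 A.m^2
r^3 = 4825^3 = 112329015625
B = (4pi*10^-7) * 1210000000000 / (4*pi * 112329015625) * 1e9
= 1520530.844337 / 1411568041089.89 * 1e9
= 1077.1927 nT

1077.1927


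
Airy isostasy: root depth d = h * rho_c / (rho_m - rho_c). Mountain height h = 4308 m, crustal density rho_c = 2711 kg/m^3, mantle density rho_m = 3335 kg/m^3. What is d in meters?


rho_m - rho_c = 3335 - 2711 = 624
d = 4308 * 2711 / 624
= 11678988 / 624
= 18716.33 m

18716.33


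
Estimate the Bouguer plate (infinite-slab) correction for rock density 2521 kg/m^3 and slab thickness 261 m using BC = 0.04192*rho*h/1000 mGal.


BC = 0.04192 * rho * h / 1000
= 0.04192 * 2521 * 261 / 1000
= 27.5826 mGal

27.5826


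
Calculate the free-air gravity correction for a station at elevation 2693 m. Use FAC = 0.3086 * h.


FAC = 0.3086 * h
= 0.3086 * 2693
= 831.0598 mGal

831.0598


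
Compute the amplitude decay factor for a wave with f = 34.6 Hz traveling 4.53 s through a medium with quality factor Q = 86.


pi*f*t/Q = pi*34.6*4.53/86 = 5.725662
A/A0 = exp(-5.725662) = 0.003261

0.003261


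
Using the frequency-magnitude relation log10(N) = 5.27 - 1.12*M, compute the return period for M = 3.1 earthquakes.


log10(N) = 5.27 - 1.12*3.1 = 1.798
N = 10^1.798 = 62.805836
T = 1/N = 1/62.805836 = 0.0159 years

0.0159


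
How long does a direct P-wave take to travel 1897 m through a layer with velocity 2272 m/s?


t = x / V
= 1897 / 2272
= 0.8349 s

0.8349


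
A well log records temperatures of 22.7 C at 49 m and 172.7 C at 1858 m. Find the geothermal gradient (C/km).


dT = 172.7 - 22.7 = 150.0 C
dz = 1858 - 49 = 1809 m
gradient = dT/dz * 1000 = 150.0/1809 * 1000 = 82.9187 C/km

82.9187


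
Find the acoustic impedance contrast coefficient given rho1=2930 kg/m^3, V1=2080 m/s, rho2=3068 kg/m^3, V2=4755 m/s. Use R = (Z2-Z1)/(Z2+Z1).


Z1 = 2930 * 2080 = 6094400
Z2 = 3068 * 4755 = 14588340
R = (14588340 - 6094400) / (14588340 + 6094400) = 8493940 / 20682740 = 0.4107

0.4107


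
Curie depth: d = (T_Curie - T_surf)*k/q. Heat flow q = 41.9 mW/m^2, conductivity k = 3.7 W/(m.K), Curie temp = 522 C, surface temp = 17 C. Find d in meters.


T_Curie - T_surf = 522 - 17 = 505 C
Convert q to W/m^2: 41.9 mW/m^2 = 0.0419 W/m^2
d = 505 * 3.7 / 0.0419 = 44594.27 m

44594.27


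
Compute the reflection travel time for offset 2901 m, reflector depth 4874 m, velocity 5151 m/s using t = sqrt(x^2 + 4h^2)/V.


x^2 + 4h^2 = 2901^2 + 4*4874^2 = 8415801 + 95023504 = 103439305
sqrt(103439305) = 10170.5115
t = 10170.5115 / 5151 = 1.9745 s

1.9745


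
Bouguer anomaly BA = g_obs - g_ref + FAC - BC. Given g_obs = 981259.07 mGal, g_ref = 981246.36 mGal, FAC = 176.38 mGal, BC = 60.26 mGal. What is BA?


BA = g_obs - g_ref + FAC - BC
= 981259.07 - 981246.36 + 176.38 - 60.26
= 128.83 mGal

128.83


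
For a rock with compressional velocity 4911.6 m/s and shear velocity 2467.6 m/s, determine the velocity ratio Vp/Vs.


Vp/Vs = 4911.6 / 2467.6
= 1.9904

1.9904


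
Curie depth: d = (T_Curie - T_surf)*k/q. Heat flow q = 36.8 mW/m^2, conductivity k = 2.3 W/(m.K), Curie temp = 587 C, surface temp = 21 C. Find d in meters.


T_Curie - T_surf = 587 - 21 = 566 C
Convert q to W/m^2: 36.8 mW/m^2 = 0.0368 W/m^2
d = 566 * 2.3 / 0.0368 = 35375.0 m

35375.0


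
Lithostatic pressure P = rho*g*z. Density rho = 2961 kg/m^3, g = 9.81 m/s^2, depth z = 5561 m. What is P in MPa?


P = rho * g * z / 1e6
= 2961 * 9.81 * 5561 / 1e6
= 161532647.01 / 1e6
= 161.5326 MPa

161.5326


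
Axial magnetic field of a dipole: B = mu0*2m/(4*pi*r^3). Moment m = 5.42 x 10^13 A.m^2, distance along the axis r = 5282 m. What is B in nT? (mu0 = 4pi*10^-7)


m = 5.42 x 10^13 = 54200000000000 A.m^2
2m = 108400000000000 A.m^2
r^3 = 5282^3 = 147365285768
B = (4pi*10^-7) * 108400000000000 / (4*pi * 147365285768) * 1e9
= 136219457.459653 / 1851846796651.64 * 1e9
= 73558.7078 nT

73558.7078


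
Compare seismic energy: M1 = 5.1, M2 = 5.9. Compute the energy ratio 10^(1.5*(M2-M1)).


M2 - M1 = 5.9 - 5.1 = 0.8
1.5 * 0.8 = 1.2
ratio = 10^1.2 = 15.85

15.85


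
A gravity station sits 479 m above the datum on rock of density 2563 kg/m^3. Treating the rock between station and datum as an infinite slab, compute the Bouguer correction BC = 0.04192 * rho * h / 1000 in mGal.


BC = 0.04192 * rho * h / 1000
= 0.04192 * 2563 * 479 / 1000
= 51.4642 mGal

51.4642


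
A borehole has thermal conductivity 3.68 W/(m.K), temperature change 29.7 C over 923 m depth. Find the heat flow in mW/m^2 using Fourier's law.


q = k * dT / dz * 1000
= 3.68 * 29.7 / 923 * 1000
= 0.118414 * 1000
= 118.4139 mW/m^2

118.4139


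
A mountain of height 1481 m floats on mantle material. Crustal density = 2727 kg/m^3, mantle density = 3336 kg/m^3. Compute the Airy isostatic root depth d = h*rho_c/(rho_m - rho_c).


rho_m - rho_c = 3336 - 2727 = 609
d = 1481 * 2727 / 609
= 4038687 / 609
= 6631.67 m

6631.67


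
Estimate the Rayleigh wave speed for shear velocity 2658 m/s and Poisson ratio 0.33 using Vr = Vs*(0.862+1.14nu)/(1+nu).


Numerator factor = 0.862 + 1.14*0.33 = 1.2382
Denominator = 1 + 0.33 = 1.33
Vr = 2658 * 1.2382 / 1.33 = 2474.54 m/s

2474.54


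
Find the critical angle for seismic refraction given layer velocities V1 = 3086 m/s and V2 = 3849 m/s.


V1/V2 = 3086/3849 = 0.801767
theta_c = arcsin(0.801767) = 53.2991 degrees

53.2991


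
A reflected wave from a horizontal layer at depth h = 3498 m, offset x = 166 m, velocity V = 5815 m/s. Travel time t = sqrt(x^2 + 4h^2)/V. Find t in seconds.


x^2 + 4h^2 = 166^2 + 4*3498^2 = 27556 + 48944016 = 48971572
sqrt(48971572) = 6997.9691
t = 6997.9691 / 5815 = 1.2034 s

1.2034


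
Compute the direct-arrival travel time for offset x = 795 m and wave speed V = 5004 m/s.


t = x / V
= 795 / 5004
= 0.1589 s

0.1589


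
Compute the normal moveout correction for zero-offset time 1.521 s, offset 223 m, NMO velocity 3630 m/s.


x/Vnmo = 223/3630 = 0.061433
(x/Vnmo)^2 = 0.003774
t0^2 = 2.313441
sqrt(2.313441 + 0.003774) = 1.52224
dt = 1.52224 - 1.521 = 0.00124

0.00124


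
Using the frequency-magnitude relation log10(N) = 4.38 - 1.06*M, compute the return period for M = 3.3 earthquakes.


log10(N) = 4.38 - 1.06*3.3 = 0.882
N = 10^0.882 = 7.62079
T = 1/N = 1/7.62079 = 0.1312 years

0.1312


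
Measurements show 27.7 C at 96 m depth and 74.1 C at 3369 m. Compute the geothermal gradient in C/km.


dT = 74.1 - 27.7 = 46.4 C
dz = 3369 - 96 = 3273 m
gradient = dT/dz * 1000 = 46.4/3273 * 1000 = 14.1766 C/km

14.1766


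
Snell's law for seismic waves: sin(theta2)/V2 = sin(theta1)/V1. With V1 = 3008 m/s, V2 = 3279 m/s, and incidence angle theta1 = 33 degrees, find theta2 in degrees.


sin(theta1) = sin(33 deg) = 0.544639
sin(theta2) = V2/V1 * sin(theta1) = 3279/3008 * 0.544639 = 0.593707
theta2 = arcsin(0.593707) = 36.4205 degrees

36.4205


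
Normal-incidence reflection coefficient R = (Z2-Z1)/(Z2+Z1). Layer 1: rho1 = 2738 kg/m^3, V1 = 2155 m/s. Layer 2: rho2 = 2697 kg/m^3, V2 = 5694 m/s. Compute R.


Z1 = 2738 * 2155 = 5900390
Z2 = 2697 * 5694 = 15356718
R = (15356718 - 5900390) / (15356718 + 5900390) = 9456328 / 21257108 = 0.4449

0.4449


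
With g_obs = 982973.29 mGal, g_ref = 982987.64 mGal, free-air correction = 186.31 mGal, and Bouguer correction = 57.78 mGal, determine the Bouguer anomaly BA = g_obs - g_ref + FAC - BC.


BA = g_obs - g_ref + FAC - BC
= 982973.29 - 982987.64 + 186.31 - 57.78
= 114.18 mGal

114.18


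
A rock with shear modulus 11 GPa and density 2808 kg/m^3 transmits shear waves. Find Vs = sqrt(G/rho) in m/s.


Convert G to Pa: G = 11e9 Pa
Compute G/rho = 11e9 / 2808 = 3917378.9174
Vs = sqrt(3917378.9174) = 1979.24 m/s

1979.24


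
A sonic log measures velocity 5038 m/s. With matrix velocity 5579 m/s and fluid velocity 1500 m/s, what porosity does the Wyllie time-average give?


1/V - 1/Vm = 1/5038 - 1/5579 = 1.925e-05
1/Vf - 1/Vm = 1/1500 - 1/5579 = 0.00048742
phi = 1.925e-05 / 0.00048742 = 0.0395

0.0395


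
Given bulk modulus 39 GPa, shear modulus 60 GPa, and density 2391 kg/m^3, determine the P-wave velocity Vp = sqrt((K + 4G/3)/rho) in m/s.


First compute the effective modulus:
K + 4G/3 = 39e9 + 4*60e9/3 = 119000000000.0 Pa
Then divide by density:
119000000000.0 / 2391 = 49769970.7235 Pa/(kg/m^3)
Take the square root:
Vp = sqrt(49769970.7235) = 7054.78 m/s

7054.78


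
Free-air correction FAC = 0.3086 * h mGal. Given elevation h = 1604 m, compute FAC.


FAC = 0.3086 * h
= 0.3086 * 1604
= 494.9944 mGal

494.9944


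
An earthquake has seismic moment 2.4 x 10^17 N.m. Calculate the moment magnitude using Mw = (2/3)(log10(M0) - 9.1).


log10(M0) = log10(2.4 x 10^17) = 17.3802
Mw = 2/3 * (17.3802 - 9.1)
= 2/3 * 8.2802
= 5.52

5.52


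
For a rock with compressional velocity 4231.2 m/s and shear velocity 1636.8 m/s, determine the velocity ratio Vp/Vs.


Vp/Vs = 4231.2 / 1636.8
= 2.585

2.585


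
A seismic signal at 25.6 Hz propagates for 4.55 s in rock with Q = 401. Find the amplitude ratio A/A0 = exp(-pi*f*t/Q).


pi*f*t/Q = pi*25.6*4.55/401 = 0.91255
A/A0 = exp(-0.91255) = 0.401499

0.401499


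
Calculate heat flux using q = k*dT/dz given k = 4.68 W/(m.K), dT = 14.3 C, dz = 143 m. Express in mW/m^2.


q = k * dT / dz * 1000
= 4.68 * 14.3 / 143 * 1000
= 0.468 * 1000
= 468.0 mW/m^2

468.0


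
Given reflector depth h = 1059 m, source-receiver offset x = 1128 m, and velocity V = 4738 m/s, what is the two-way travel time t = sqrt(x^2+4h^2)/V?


x^2 + 4h^2 = 1128^2 + 4*1059^2 = 1272384 + 4485924 = 5758308
sqrt(5758308) = 2399.6475
t = 2399.6475 / 4738 = 0.5065 s

0.5065


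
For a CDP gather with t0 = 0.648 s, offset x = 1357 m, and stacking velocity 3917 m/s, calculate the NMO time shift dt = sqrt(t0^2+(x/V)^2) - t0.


x/Vnmo = 1357/3917 = 0.346439
(x/Vnmo)^2 = 0.12002
t0^2 = 0.419904
sqrt(0.419904 + 0.12002) = 0.734795
dt = 0.734795 - 0.648 = 0.086795

0.086795


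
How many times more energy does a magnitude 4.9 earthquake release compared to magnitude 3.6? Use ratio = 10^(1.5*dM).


M2 - M1 = 4.9 - 3.6 = 1.3
1.5 * 1.3 = 1.95
ratio = 10^1.95 = 89.13

89.13


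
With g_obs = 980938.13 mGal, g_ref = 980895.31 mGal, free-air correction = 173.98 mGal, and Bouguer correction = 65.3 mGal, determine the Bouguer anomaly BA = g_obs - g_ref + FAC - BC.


BA = g_obs - g_ref + FAC - BC
= 980938.13 - 980895.31 + 173.98 - 65.3
= 151.5 mGal

151.5


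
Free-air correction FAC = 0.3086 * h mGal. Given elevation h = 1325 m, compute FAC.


FAC = 0.3086 * h
= 0.3086 * 1325
= 408.895 mGal

408.895


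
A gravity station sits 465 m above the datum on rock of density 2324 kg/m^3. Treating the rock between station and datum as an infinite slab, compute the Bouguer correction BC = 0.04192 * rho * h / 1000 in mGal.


BC = 0.04192 * rho * h / 1000
= 0.04192 * 2324 * 465 / 1000
= 45.3013 mGal

45.3013


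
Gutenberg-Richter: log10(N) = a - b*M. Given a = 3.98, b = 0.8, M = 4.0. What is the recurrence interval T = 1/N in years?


log10(N) = 3.98 - 0.8*4.0 = 0.78
N = 10^0.78 = 6.025596
T = 1/N = 1/6.025596 = 0.166 years

0.166


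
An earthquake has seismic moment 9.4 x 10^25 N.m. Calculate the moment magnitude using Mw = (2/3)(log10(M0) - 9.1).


log10(M0) = log10(9.4 x 10^25) = 25.9731
Mw = 2/3 * (25.9731 - 9.1)
= 2/3 * 16.8731
= 11.25

11.25


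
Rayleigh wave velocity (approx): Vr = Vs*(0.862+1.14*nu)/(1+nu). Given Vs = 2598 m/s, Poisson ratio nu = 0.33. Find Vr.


Numerator factor = 0.862 + 1.14*0.33 = 1.2382
Denominator = 1 + 0.33 = 1.33
Vr = 2598 * 1.2382 / 1.33 = 2418.68 m/s

2418.68


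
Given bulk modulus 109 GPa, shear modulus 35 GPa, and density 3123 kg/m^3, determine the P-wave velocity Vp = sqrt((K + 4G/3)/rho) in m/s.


First compute the effective modulus:
K + 4G/3 = 109e9 + 4*35e9/3 = 155666666666.67 Pa
Then divide by density:
155666666666.67 / 3123 = 49845234.2833 Pa/(kg/m^3)
Take the square root:
Vp = sqrt(49845234.2833) = 7060.12 m/s

7060.12


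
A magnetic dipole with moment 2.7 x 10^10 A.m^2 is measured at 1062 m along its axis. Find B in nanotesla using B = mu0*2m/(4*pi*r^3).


m = 2.7 x 10^10 = 27000000000 A.m^2
2m = 54000000000 A.m^2
r^3 = 1062^3 = 1197770328
B = (4pi*10^-7) * 54000000000 / (4*pi * 1197770328) * 1e9
= 67858.401318 / 15051625852.53 * 1e9
= 4508.3768 nT

4508.3768


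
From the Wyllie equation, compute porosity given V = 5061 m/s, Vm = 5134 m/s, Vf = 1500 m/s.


1/V - 1/Vm = 1/5061 - 1/5134 = 2.81e-06
1/Vf - 1/Vm = 1/1500 - 1/5134 = 0.00047189
phi = 2.81e-06 / 0.00047189 = 0.006

0.006


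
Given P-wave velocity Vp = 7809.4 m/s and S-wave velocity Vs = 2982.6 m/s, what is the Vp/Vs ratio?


Vp/Vs = 7809.4 / 2982.6
= 2.6183

2.6183


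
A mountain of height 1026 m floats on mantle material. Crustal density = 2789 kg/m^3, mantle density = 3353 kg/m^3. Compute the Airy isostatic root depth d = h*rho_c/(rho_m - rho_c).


rho_m - rho_c = 3353 - 2789 = 564
d = 1026 * 2789 / 564
= 2861514 / 564
= 5073.61 m

5073.61


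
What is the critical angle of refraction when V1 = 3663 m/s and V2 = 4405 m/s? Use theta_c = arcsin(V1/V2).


V1/V2 = 3663/4405 = 0.831555
theta_c = arcsin(0.831555) = 56.2588 degrees

56.2588


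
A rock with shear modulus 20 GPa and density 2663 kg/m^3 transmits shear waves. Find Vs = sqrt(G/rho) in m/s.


Convert G to Pa: G = 20e9 Pa
Compute G/rho = 20e9 / 2663 = 7510326.6992
Vs = sqrt(7510326.6992) = 2740.5 m/s

2740.5


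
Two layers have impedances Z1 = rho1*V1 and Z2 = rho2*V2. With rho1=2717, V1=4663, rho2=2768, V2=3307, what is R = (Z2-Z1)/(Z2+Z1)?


Z1 = 2717 * 4663 = 12669371
Z2 = 2768 * 3307 = 9153776
R = (9153776 - 12669371) / (9153776 + 12669371) = -3515595 / 21823147 = -0.1611

-0.1611


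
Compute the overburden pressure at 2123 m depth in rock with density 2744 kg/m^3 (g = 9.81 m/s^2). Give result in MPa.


P = rho * g * z / 1e6
= 2744 * 9.81 * 2123 / 1e6
= 57148272.72 / 1e6
= 57.1483 MPa

57.1483


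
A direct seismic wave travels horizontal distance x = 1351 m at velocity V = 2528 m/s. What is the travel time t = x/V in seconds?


t = x / V
= 1351 / 2528
= 0.5344 s

0.5344


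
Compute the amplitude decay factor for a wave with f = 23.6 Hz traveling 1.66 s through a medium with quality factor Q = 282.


pi*f*t/Q = pi*23.6*1.66/282 = 0.436436
A/A0 = exp(-0.436436) = 0.646336

0.646336


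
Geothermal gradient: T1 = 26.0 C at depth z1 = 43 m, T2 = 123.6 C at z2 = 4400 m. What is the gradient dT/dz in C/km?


dT = 123.6 - 26.0 = 97.6 C
dz = 4400 - 43 = 4357 m
gradient = dT/dz * 1000 = 97.6/4357 * 1000 = 22.4007 C/km

22.4007


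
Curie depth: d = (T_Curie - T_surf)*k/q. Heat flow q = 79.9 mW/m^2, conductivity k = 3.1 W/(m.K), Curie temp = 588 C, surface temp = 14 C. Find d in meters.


T_Curie - T_surf = 588 - 14 = 574 C
Convert q to W/m^2: 79.9 mW/m^2 = 0.0799 W/m^2
d = 574 * 3.1 / 0.0799 = 22270.34 m

22270.34


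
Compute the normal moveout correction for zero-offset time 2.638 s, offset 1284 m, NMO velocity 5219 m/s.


x/Vnmo = 1284/5219 = 0.246024
(x/Vnmo)^2 = 0.060528
t0^2 = 6.959044
sqrt(6.959044 + 0.060528) = 2.649447
dt = 2.649447 - 2.638 = 0.011447

0.011447


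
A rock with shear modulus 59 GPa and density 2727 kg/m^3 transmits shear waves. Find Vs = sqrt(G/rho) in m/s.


Convert G to Pa: G = 59e9 Pa
Compute G/rho = 59e9 / 2727 = 21635496.883
Vs = sqrt(21635496.883) = 4651.4 m/s

4651.4


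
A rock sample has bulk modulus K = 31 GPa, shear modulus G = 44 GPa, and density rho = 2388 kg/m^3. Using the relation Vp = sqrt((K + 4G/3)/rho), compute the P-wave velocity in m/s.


First compute the effective modulus:
K + 4G/3 = 31e9 + 4*44e9/3 = 89666666666.67 Pa
Then divide by density:
89666666666.67 / 2388 = 37548855.3881 Pa/(kg/m^3)
Take the square root:
Vp = sqrt(37548855.3881) = 6127.71 m/s

6127.71


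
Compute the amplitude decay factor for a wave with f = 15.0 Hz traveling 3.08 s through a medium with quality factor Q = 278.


pi*f*t/Q = pi*15.0*3.08/278 = 0.522092
A/A0 = exp(-0.522092) = 0.593278

0.593278


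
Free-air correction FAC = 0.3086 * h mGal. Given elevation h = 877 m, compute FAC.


FAC = 0.3086 * h
= 0.3086 * 877
= 270.6422 mGal

270.6422


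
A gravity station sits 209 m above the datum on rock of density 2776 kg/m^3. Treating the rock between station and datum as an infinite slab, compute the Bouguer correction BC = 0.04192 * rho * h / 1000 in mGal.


BC = 0.04192 * rho * h / 1000
= 0.04192 * 2776 * 209 / 1000
= 24.3213 mGal

24.3213


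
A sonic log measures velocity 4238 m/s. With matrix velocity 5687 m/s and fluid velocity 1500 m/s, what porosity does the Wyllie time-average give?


1/V - 1/Vm = 1/4238 - 1/5687 = 6.012e-05
1/Vf - 1/Vm = 1/1500 - 1/5687 = 0.00049083
phi = 6.012e-05 / 0.00049083 = 0.1225

0.1225


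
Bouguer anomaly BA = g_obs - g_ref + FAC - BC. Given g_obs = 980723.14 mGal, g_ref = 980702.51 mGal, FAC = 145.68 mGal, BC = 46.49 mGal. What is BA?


BA = g_obs - g_ref + FAC - BC
= 980723.14 - 980702.51 + 145.68 - 46.49
= 119.82 mGal

119.82


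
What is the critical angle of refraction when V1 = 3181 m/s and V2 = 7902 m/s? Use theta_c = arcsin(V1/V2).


V1/V2 = 3181/7902 = 0.402556
theta_c = arcsin(0.402556) = 23.7381 degrees

23.7381


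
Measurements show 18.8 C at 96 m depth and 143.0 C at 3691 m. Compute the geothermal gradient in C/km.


dT = 143.0 - 18.8 = 124.2 C
dz = 3691 - 96 = 3595 m
gradient = dT/dz * 1000 = 124.2/3595 * 1000 = 34.548 C/km

34.548


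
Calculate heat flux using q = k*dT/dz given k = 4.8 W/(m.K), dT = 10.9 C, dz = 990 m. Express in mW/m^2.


q = k * dT / dz * 1000
= 4.8 * 10.9 / 990 * 1000
= 0.052848 * 1000
= 52.8485 mW/m^2

52.8485


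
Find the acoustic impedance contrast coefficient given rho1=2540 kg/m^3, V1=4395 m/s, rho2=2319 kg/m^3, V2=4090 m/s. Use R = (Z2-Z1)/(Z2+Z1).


Z1 = 2540 * 4395 = 11163300
Z2 = 2319 * 4090 = 9484710
R = (9484710 - 11163300) / (9484710 + 11163300) = -1678590 / 20648010 = -0.0813

-0.0813


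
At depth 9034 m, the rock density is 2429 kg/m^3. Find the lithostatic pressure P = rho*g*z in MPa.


P = rho * g * z / 1e6
= 2429 * 9.81 * 9034 / 1e6
= 215266578.66 / 1e6
= 215.2666 MPa

215.2666


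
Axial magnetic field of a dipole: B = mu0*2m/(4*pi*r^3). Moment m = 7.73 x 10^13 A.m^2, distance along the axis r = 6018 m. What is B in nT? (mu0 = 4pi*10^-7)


m = 7.73 x 10^13 = 77300000000000 A.m^2
2m = 154600000000000 A.m^2
r^3 = 6018^3 = 217949837832
B = (4pi*10^-7) * 154600000000000 / (4*pi * 217949837832) * 1e9
= 194276089.697993 / 2738838437536.39 * 1e9
= 70933.7532 nT

70933.7532


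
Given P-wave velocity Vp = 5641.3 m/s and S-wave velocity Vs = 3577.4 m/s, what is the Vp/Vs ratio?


Vp/Vs = 5641.3 / 3577.4
= 1.5769

1.5769


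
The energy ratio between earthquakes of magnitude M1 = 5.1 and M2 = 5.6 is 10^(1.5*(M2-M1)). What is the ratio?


M2 - M1 = 5.6 - 5.1 = 0.5
1.5 * 0.5 = 0.75
ratio = 10^0.75 = 5.62

5.62


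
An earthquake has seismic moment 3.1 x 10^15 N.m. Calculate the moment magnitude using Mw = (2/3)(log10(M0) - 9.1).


log10(M0) = log10(3.1 x 10^15) = 15.4914
Mw = 2/3 * (15.4914 - 9.1)
= 2/3 * 6.3914
= 4.26

4.26


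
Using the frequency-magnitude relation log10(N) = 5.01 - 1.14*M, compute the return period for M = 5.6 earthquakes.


log10(N) = 5.01 - 1.14*5.6 = -1.374
N = 10^-1.374 = 0.042267
T = 1/N = 1/0.042267 = 23.6592 years

23.6592


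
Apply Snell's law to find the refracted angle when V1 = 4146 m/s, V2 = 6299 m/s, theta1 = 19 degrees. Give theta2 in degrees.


sin(theta1) = sin(19 deg) = 0.325568
sin(theta2) = V2/V1 * sin(theta1) = 6299/4146 * 0.325568 = 0.494634
theta2 = arcsin(0.494634) = 29.6456 degrees

29.6456


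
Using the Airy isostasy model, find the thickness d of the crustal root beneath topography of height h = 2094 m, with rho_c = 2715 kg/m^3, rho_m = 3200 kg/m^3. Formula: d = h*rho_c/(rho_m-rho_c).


rho_m - rho_c = 3200 - 2715 = 485
d = 2094 * 2715 / 485
= 5685210 / 485
= 11722.08 m

11722.08


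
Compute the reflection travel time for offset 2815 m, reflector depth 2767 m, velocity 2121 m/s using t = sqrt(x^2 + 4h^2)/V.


x^2 + 4h^2 = 2815^2 + 4*2767^2 = 7924225 + 30625156 = 38549381
sqrt(38549381) = 6208.8148
t = 6208.8148 / 2121 = 2.9273 s

2.9273


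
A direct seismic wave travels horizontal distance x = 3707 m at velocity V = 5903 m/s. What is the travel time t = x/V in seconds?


t = x / V
= 3707 / 5903
= 0.628 s

0.628


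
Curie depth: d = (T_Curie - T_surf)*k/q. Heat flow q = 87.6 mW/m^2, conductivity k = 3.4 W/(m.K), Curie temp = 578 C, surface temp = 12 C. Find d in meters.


T_Curie - T_surf = 578 - 12 = 566 C
Convert q to W/m^2: 87.6 mW/m^2 = 0.0876 W/m^2
d = 566 * 3.4 / 0.0876 = 21968.04 m

21968.04


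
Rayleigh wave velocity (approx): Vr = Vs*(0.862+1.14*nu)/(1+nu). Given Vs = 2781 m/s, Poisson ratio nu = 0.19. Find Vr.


Numerator factor = 0.862 + 1.14*0.19 = 1.0786
Denominator = 1 + 0.19 = 1.19
Vr = 2781 * 1.0786 / 1.19 = 2520.66 m/s

2520.66


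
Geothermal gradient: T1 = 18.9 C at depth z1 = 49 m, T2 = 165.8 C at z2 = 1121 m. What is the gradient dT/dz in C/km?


dT = 165.8 - 18.9 = 146.9 C
dz = 1121 - 49 = 1072 m
gradient = dT/dz * 1000 = 146.9/1072 * 1000 = 137.0336 C/km

137.0336


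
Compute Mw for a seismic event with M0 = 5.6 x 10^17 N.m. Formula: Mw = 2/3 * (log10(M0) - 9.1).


log10(M0) = log10(5.6 x 10^17) = 17.7482
Mw = 2/3 * (17.7482 - 9.1)
= 2/3 * 8.6482
= 5.77

5.77


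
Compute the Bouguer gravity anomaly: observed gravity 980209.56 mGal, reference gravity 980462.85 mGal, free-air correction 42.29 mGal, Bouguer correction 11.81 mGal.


BA = g_obs - g_ref + FAC - BC
= 980209.56 - 980462.85 + 42.29 - 11.81
= -222.81 mGal

-222.81


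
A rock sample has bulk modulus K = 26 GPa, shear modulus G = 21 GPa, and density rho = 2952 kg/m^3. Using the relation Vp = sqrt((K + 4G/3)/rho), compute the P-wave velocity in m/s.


First compute the effective modulus:
K + 4G/3 = 26e9 + 4*21e9/3 = 54000000000.0 Pa
Then divide by density:
54000000000.0 / 2952 = 18292682.9268 Pa/(kg/m^3)
Take the square root:
Vp = sqrt(18292682.9268) = 4276.99 m/s

4276.99


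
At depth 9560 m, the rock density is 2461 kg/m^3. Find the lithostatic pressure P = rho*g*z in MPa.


P = rho * g * z / 1e6
= 2461 * 9.81 * 9560 / 1e6
= 230801439.6 / 1e6
= 230.8014 MPa

230.8014


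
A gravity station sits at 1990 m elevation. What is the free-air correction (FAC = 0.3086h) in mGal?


FAC = 0.3086 * h
= 0.3086 * 1990
= 614.114 mGal

614.114


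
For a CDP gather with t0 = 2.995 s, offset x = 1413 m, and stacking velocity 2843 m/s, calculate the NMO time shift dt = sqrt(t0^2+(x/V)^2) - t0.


x/Vnmo = 1413/2843 = 0.49701
(x/Vnmo)^2 = 0.247019
t0^2 = 8.970025
sqrt(8.970025 + 0.247019) = 3.035959
dt = 3.035959 - 2.995 = 0.040959

0.040959


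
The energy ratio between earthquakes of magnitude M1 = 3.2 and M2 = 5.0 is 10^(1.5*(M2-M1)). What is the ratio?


M2 - M1 = 5.0 - 3.2 = 1.8
1.5 * 1.8 = 2.7
ratio = 10^2.7 = 501.19

501.19


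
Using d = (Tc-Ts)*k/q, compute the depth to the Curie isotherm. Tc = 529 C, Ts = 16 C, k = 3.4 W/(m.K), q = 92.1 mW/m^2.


T_Curie - T_surf = 529 - 16 = 513 C
Convert q to W/m^2: 92.1 mW/m^2 = 0.0921 W/m^2
d = 513 * 3.4 / 0.0921 = 18938.11 m

18938.11


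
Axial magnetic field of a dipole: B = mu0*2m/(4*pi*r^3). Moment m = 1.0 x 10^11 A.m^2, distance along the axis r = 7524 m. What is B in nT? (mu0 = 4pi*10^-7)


m = 1.0 x 10^11 = 100000000000 A.m^2
2m = 200000000000 A.m^2
r^3 = 7524^3 = 425937973824
B = (4pi*10^-7) * 200000000000 / (4*pi * 425937973824) * 1e9
= 251327.412287 / 5352494437801.6 * 1e9
= 46.9552 nT

46.9552


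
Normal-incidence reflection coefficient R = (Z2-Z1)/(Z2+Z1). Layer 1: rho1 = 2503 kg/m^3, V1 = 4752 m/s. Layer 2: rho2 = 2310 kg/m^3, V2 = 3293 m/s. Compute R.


Z1 = 2503 * 4752 = 11894256
Z2 = 2310 * 3293 = 7606830
R = (7606830 - 11894256) / (7606830 + 11894256) = -4287426 / 19501086 = -0.2199

-0.2199


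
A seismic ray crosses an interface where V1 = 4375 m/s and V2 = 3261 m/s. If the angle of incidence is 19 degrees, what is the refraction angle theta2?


sin(theta1) = sin(19 deg) = 0.325568
sin(theta2) = V2/V1 * sin(theta1) = 3261/4375 * 0.325568 = 0.242669
theta2 = arcsin(0.242669) = 14.0441 degrees

14.0441


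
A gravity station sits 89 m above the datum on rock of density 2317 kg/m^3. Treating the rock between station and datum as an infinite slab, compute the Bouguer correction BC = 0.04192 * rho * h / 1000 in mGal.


BC = 0.04192 * rho * h / 1000
= 0.04192 * 2317 * 89 / 1000
= 8.6444 mGal

8.6444


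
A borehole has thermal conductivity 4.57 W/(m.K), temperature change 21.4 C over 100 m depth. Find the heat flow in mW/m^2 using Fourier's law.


q = k * dT / dz * 1000
= 4.57 * 21.4 / 100 * 1000
= 0.97798 * 1000
= 977.98 mW/m^2

977.98


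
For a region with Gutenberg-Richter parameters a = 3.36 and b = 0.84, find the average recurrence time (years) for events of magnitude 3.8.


log10(N) = 3.36 - 0.84*3.8 = 0.168
N = 10^0.168 = 1.472313
T = 1/N = 1/1.472313 = 0.6792 years

0.6792


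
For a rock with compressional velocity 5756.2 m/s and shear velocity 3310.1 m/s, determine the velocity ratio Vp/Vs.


Vp/Vs = 5756.2 / 3310.1
= 1.739

1.739


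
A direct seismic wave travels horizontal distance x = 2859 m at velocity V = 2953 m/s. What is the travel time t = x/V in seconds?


t = x / V
= 2859 / 2953
= 0.9682 s

0.9682


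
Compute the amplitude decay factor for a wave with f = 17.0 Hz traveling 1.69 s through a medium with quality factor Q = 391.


pi*f*t/Q = pi*17.0*1.69/391 = 0.230839
A/A0 = exp(-0.230839) = 0.793867

0.793867


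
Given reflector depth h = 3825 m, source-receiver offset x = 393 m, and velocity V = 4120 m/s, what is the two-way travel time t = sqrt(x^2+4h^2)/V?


x^2 + 4h^2 = 393^2 + 4*3825^2 = 154449 + 58522500 = 58676949
sqrt(58676949) = 7660.0881
t = 7660.0881 / 4120 = 1.8592 s

1.8592


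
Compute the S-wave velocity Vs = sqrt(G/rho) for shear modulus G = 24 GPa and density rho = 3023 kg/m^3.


Convert G to Pa: G = 24e9 Pa
Compute G/rho = 24e9 / 3023 = 7939133.3113
Vs = sqrt(7939133.3113) = 2817.65 m/s

2817.65


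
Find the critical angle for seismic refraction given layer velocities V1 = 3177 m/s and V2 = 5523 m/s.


V1/V2 = 3177/5523 = 0.575231
theta_c = arcsin(0.575231) = 35.1158 degrees

35.1158


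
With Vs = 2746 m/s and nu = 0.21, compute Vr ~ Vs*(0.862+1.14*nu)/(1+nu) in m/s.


Numerator factor = 0.862 + 1.14*0.21 = 1.1014
Denominator = 1 + 0.21 = 1.21
Vr = 2746 * 1.1014 / 1.21 = 2499.54 m/s

2499.54


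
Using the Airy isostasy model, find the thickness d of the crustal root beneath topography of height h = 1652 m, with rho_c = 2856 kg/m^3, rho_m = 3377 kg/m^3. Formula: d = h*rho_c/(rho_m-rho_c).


rho_m - rho_c = 3377 - 2856 = 521
d = 1652 * 2856 / 521
= 4718112 / 521
= 9055.88 m

9055.88


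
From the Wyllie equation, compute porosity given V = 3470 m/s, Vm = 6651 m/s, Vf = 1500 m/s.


1/V - 1/Vm = 1/3470 - 1/6651 = 0.00013783
1/Vf - 1/Vm = 1/1500 - 1/6651 = 0.00051631
phi = 0.00013783 / 0.00051631 = 0.267

0.267


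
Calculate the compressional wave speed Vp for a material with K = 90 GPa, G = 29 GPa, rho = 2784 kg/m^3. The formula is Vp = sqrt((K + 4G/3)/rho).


First compute the effective modulus:
K + 4G/3 = 90e9 + 4*29e9/3 = 128666666666.67 Pa
Then divide by density:
128666666666.67 / 2784 = 46216475.0958 Pa/(kg/m^3)
Take the square root:
Vp = sqrt(46216475.0958) = 6798.27 m/s

6798.27


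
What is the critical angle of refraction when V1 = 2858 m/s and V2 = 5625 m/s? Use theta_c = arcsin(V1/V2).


V1/V2 = 2858/5625 = 0.508089
theta_c = arcsin(0.508089) = 30.5366 degrees

30.5366


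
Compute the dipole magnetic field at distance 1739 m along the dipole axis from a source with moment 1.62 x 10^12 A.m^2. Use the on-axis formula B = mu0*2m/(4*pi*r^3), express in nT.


m = 1.62 x 10^12 = 1620000000000 A.m^2
2m = 3240000000000 A.m^2
r^3 = 1739^3 = 5258946419
B = (4pi*10^-7) * 3240000000000 / (4*pi * 5258946419) * 1e9
= 4071504.079052 / 66085869742.21 * 1e9
= 61609.2986 nT

61609.2986


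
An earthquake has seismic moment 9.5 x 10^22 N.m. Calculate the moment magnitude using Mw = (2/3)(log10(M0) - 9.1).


log10(M0) = log10(9.5 x 10^22) = 22.9777
Mw = 2/3 * (22.9777 - 9.1)
= 2/3 * 13.8777
= 9.25

9.25


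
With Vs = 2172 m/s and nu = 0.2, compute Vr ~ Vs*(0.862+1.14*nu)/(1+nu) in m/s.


Numerator factor = 0.862 + 1.14*0.2 = 1.09
Denominator = 1 + 0.2 = 1.2
Vr = 2172 * 1.09 / 1.2 = 1972.9 m/s

1972.9


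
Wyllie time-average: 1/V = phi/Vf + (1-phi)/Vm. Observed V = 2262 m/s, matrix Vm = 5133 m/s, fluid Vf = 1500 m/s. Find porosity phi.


1/V - 1/Vm = 1/2262 - 1/5133 = 0.00024727
1/Vf - 1/Vm = 1/1500 - 1/5133 = 0.00047185
phi = 0.00024727 / 0.00047185 = 0.524

0.524


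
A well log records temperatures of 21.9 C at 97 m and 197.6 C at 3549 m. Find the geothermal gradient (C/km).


dT = 197.6 - 21.9 = 175.7 C
dz = 3549 - 97 = 3452 m
gradient = dT/dz * 1000 = 175.7/3452 * 1000 = 50.898 C/km

50.898


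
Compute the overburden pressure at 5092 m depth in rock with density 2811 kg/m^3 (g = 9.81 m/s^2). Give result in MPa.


P = rho * g * z / 1e6
= 2811 * 9.81 * 5092 / 1e6
= 140416533.72 / 1e6
= 140.4165 MPa

140.4165


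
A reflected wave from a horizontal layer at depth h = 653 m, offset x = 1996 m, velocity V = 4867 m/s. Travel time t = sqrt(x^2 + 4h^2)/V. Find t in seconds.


x^2 + 4h^2 = 1996^2 + 4*653^2 = 3984016 + 1705636 = 5689652
sqrt(5689652) = 2385.2991
t = 2385.2991 / 4867 = 0.4901 s

0.4901


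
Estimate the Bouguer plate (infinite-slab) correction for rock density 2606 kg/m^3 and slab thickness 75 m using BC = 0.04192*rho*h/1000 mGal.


BC = 0.04192 * rho * h / 1000
= 0.04192 * 2606 * 75 / 1000
= 8.1933 mGal

8.1933


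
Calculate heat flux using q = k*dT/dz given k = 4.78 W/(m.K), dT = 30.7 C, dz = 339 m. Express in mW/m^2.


q = k * dT / dz * 1000
= 4.78 * 30.7 / 339 * 1000
= 0.432879 * 1000
= 432.8791 mW/m^2

432.8791


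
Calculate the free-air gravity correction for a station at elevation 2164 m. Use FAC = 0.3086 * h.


FAC = 0.3086 * h
= 0.3086 * 2164
= 667.8104 mGal

667.8104


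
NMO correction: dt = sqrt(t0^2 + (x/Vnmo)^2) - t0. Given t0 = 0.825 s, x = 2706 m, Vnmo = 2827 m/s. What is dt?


x/Vnmo = 2706/2827 = 0.957198
(x/Vnmo)^2 = 0.916229
t0^2 = 0.680625
sqrt(0.680625 + 0.916229) = 1.263667
dt = 1.263667 - 0.825 = 0.438667

0.438667


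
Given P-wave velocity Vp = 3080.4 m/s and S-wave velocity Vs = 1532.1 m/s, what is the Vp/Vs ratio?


Vp/Vs = 3080.4 / 1532.1
= 2.0106

2.0106


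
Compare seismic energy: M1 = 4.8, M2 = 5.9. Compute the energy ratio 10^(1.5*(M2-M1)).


M2 - M1 = 5.9 - 4.8 = 1.1
1.5 * 1.1 = 1.65
ratio = 10^1.65 = 44.67

44.67


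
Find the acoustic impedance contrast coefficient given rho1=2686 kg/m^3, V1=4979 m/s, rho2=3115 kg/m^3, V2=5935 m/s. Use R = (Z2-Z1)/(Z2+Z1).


Z1 = 2686 * 4979 = 13373594
Z2 = 3115 * 5935 = 18487525
R = (18487525 - 13373594) / (18487525 + 13373594) = 5113931 / 31861119 = 0.1605

0.1605


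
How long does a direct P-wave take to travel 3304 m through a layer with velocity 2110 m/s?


t = x / V
= 3304 / 2110
= 1.5659 s

1.5659


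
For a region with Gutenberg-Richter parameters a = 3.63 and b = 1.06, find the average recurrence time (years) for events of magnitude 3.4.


log10(N) = 3.63 - 1.06*3.4 = 0.026
N = 10^0.026 = 1.061696
T = 1/N = 1/1.061696 = 0.9419 years

0.9419


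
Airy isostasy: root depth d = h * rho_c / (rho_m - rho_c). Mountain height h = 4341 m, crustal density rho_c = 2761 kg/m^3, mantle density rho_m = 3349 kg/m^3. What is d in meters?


rho_m - rho_c = 3349 - 2761 = 588
d = 4341 * 2761 / 588
= 11985501 / 588
= 20383.51 m

20383.51


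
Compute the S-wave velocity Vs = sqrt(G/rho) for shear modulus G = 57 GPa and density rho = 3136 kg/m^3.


Convert G to Pa: G = 57e9 Pa
Compute G/rho = 57e9 / 3136 = 18176020.4082
Vs = sqrt(18176020.4082) = 4263.33 m/s

4263.33


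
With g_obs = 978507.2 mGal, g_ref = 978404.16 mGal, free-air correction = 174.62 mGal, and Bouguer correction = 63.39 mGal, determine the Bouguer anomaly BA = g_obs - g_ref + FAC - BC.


BA = g_obs - g_ref + FAC - BC
= 978507.2 - 978404.16 + 174.62 - 63.39
= 214.27 mGal

214.27


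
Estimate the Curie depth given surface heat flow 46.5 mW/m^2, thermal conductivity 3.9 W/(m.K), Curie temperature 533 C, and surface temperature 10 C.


T_Curie - T_surf = 533 - 10 = 523 C
Convert q to W/m^2: 46.5 mW/m^2 = 0.0465 W/m^2
d = 523 * 3.9 / 0.0465 = 43864.52 m

43864.52


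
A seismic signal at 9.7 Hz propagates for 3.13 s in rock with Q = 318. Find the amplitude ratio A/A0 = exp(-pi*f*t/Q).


pi*f*t/Q = pi*9.7*3.13/318 = 0.299943
A/A0 = exp(-0.299943) = 0.74086

0.74086


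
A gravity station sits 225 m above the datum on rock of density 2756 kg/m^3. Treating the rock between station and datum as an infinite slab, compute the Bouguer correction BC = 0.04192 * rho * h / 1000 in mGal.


BC = 0.04192 * rho * h / 1000
= 0.04192 * 2756 * 225 / 1000
= 25.9946 mGal

25.9946


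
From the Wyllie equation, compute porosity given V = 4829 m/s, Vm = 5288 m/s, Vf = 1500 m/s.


1/V - 1/Vm = 1/4829 - 1/5288 = 1.797e-05
1/Vf - 1/Vm = 1/1500 - 1/5288 = 0.00047756
phi = 1.797e-05 / 0.00047756 = 0.0376

0.0376


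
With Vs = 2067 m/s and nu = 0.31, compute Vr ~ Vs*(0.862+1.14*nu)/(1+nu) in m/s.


Numerator factor = 0.862 + 1.14*0.31 = 1.2154
Denominator = 1 + 0.31 = 1.31
Vr = 2067 * 1.2154 / 1.31 = 1917.73 m/s

1917.73


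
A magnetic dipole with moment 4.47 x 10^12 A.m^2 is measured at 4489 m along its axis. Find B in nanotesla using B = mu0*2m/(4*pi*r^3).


m = 4.47 x 10^12 = 4470000000000 A.m^2
2m = 8940000000000 A.m^2
r^3 = 4489^3 = 90458382169
B = (4pi*10^-7) * 8940000000000 / (4*pi * 90458382169) * 1e9
= 11234335.329237 / 1136733555510.99 * 1e9
= 9882.9979 nT

9882.9979


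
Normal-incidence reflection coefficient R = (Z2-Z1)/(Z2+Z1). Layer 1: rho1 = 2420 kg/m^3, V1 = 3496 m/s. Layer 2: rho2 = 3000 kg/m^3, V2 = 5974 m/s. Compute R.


Z1 = 2420 * 3496 = 8460320
Z2 = 3000 * 5974 = 17922000
R = (17922000 - 8460320) / (17922000 + 8460320) = 9461680 / 26382320 = 0.3586

0.3586


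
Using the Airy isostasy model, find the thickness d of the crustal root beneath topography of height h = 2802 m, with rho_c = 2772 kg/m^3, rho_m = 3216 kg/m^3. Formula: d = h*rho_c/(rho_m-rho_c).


rho_m - rho_c = 3216 - 2772 = 444
d = 2802 * 2772 / 444
= 7767144 / 444
= 17493.57 m

17493.57


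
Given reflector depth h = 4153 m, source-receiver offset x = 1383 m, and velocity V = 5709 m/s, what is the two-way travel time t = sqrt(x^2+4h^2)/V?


x^2 + 4h^2 = 1383^2 + 4*4153^2 = 1912689 + 68989636 = 70902325
sqrt(70902325) = 8420.3518
t = 8420.3518 / 5709 = 1.4749 s

1.4749


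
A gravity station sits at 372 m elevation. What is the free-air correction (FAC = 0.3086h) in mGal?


FAC = 0.3086 * h
= 0.3086 * 372
= 114.7992 mGal

114.7992


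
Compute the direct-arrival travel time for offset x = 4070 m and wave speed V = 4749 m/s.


t = x / V
= 4070 / 4749
= 0.857 s

0.857


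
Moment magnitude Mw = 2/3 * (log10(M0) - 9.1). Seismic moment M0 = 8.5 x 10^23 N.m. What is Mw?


log10(M0) = log10(8.5 x 10^23) = 23.9294
Mw = 2/3 * (23.9294 - 9.1)
= 2/3 * 14.8294
= 9.89

9.89


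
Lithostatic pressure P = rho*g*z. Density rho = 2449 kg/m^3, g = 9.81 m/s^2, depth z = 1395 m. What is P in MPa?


P = rho * g * z / 1e6
= 2449 * 9.81 * 1395 / 1e6
= 33514442.55 / 1e6
= 33.5144 MPa

33.5144


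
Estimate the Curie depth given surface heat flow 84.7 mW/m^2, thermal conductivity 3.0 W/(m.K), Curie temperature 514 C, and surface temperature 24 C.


T_Curie - T_surf = 514 - 24 = 490 C
Convert q to W/m^2: 84.7 mW/m^2 = 0.0847 W/m^2
d = 490 * 3.0 / 0.0847 = 17355.37 m

17355.37


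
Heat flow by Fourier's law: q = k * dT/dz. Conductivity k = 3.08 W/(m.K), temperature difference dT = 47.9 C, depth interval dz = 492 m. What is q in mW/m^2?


q = k * dT / dz * 1000
= 3.08 * 47.9 / 492 * 1000
= 0.299862 * 1000
= 299.8618 mW/m^2

299.8618


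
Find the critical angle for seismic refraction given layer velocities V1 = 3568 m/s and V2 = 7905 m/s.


V1/V2 = 3568/7905 = 0.45136
theta_c = arcsin(0.45136) = 26.831 degrees

26.831


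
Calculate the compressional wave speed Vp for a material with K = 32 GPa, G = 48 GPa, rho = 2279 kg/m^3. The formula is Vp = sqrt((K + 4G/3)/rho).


First compute the effective modulus:
K + 4G/3 = 32e9 + 4*48e9/3 = 96000000000.0 Pa
Then divide by density:
96000000000.0 / 2279 = 42123738.4818 Pa/(kg/m^3)
Take the square root:
Vp = sqrt(42123738.4818) = 6490.28 m/s

6490.28
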